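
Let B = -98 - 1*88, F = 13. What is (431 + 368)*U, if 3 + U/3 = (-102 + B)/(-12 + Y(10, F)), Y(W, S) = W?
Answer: 337977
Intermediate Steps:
B = -186 (B = -98 - 88 = -186)
U = 423 (U = -9 + 3*((-102 - 186)/(-12 + 10)) = -9 + 3*(-288/(-2)) = -9 + 3*(-288*(-½)) = -9 + 3*144 = -9 + 432 = 423)
(431 + 368)*U = (431 + 368)*423 = 799*423 = 337977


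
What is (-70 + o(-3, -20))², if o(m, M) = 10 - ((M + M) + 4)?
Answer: 576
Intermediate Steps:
o(m, M) = 6 - 2*M (o(m, M) = 10 - (2*M + 4) = 10 - (4 + 2*M) = 10 + (-4 - 2*M) = 6 - 2*M)
(-70 + o(-3, -20))² = (-70 + (6 - 2*(-20)))² = (-70 + (6 + 40))² = (-70 + 46)² = (-24)² = 576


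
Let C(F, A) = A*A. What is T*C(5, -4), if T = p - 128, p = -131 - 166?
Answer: -6800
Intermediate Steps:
C(F, A) = A**2
p = -297
T = -425 (T = -297 - 128 = -425)
T*C(5, -4) = -425*(-4)**2 = -425*16 = -6800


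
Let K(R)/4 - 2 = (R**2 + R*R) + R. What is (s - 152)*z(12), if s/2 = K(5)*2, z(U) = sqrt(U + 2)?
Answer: 760*sqrt(14) ≈ 2843.7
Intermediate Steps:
K(R) = 8 + 4*R + 8*R**2 (K(R) = 8 + 4*((R**2 + R*R) + R) = 8 + 4*((R**2 + R**2) + R) = 8 + 4*(2*R**2 + R) = 8 + 4*(R + 2*R**2) = 8 + (4*R + 8*R**2) = 8 + 4*R + 8*R**2)
z(U) = sqrt(2 + U)
s = 912 (s = 2*((8 + 4*5 + 8*5**2)*2) = 2*((8 + 20 + 8*25)*2) = 2*((8 + 20 + 200)*2) = 2*(228*2) = 2*456 = 912)
(s - 152)*z(12) = (912 - 152)*sqrt(2 + 12) = 760*sqrt(14)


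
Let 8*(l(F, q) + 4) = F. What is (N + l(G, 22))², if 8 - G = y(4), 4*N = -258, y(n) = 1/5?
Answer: 7295401/1600 ≈ 4559.6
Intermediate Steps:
y(n) = ⅕
N = -129/2 (N = (¼)*(-258) = -129/2 ≈ -64.500)
G = 39/5 (G = 8 - 1*⅕ = 8 - ⅕ = 39/5 ≈ 7.8000)
l(F, q) = -4 + F/8
(N + l(G, 22))² = (-129/2 + (-4 + (⅛)*(39/5)))² = (-129/2 + (-4 + 39/40))² = (-129/2 - 121/40)² = (-2701/40)² = 7295401/1600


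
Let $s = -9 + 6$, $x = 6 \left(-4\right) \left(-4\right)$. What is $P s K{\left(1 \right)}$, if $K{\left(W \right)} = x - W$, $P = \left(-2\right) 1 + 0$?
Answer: $570$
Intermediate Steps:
$P = -2$ ($P = -2 + 0 = -2$)
$x = 96$ ($x = \left(-24\right) \left(-4\right) = 96$)
$K{\left(W \right)} = 96 - W$
$s = -3$
$P s K{\left(1 \right)} = \left(-2\right) \left(-3\right) \left(96 - 1\right) = 6 \left(96 - 1\right) = 6 \cdot 95 = 570$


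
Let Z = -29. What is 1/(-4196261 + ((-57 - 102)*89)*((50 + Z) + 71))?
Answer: -1/5498153 ≈ -1.8188e-7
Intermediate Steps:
1/(-4196261 + ((-57 - 102)*89)*((50 + Z) + 71)) = 1/(-4196261 + ((-57 - 102)*89)*((50 - 29) + 71)) = 1/(-4196261 + (-159*89)*(21 + 71)) = 1/(-4196261 - 14151*92) = 1/(-4196261 - 1301892) = 1/(-5498153) = -1/5498153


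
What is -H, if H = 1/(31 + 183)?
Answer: -1/214 ≈ -0.0046729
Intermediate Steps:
H = 1/214 ≈ 0.0046729
-H = -1*1/214 = -1/214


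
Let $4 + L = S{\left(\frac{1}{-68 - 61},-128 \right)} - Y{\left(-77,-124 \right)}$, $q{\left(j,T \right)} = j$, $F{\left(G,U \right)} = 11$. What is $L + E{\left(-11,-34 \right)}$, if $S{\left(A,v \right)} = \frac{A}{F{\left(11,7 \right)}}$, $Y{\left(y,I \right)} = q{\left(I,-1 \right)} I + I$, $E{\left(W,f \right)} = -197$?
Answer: $- \frac{21927808}{1419} \approx -15453.0$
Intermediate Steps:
$Y{\left(y,I \right)} = I + I^{2}$ ($Y{\left(y,I \right)} = I I + I = I^{2} + I = I + I^{2}$)
$S{\left(A,v \right)} = \frac{A}{11}$
$L = - \frac{21648265}{1419}$ ($L = -4 - \left(- 124 \left(1 - 124\right) - \frac{1}{11 \left(-68 - 61\right)}\right) = -4 + \left(\frac{1}{11 \left(-129\right)} - \left(-124\right) \left(-123\right)\right) = -4 + \left(\frac{1}{11} \left(- \frac{1}{129}\right) - 15252\right) = -4 - \frac{21642589}{1419} = - \frac{21648265}{1419} \approx -15256.0$)
$L + E{\left(-11,-34 \right)} = - \frac{21648265}{1419} - 197 = - \frac{21927808}{1419}$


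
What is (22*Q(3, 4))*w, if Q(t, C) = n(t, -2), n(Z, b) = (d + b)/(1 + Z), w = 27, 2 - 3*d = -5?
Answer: 99/2 ≈ 49.500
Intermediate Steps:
d = 7/3 (d = ⅔ - ⅓*(-5) = ⅔ + 5/3 = 7/3 ≈ 2.3333)
n(Z, b) = (7/3 + b)/(1 + Z)
Q(t, C) = 1/(3*(1 + t)) (Q(t, C) = (7/3 - 2)/(1 + t) = (⅓)/(1 + t) = 1/(3*(1 + t)))
(22*Q(3, 4))*w = (22*(1/(3*(1 + 3))))*27 = (22*((⅓)/4))*27 = (22*((⅓)*(¼)))*27 = (22*(1/12))*27 = (11/6)*27 = 99/2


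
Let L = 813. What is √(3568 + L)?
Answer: √4381 ≈ 66.189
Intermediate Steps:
√(3568 + L) = √(3568 + 813) = √4381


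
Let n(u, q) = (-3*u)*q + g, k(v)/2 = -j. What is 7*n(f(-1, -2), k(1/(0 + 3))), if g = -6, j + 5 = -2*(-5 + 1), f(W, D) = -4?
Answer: -546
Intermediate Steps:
j = 3 (j = -5 - 2*(-5 + 1) = -5 - 2*(-4) = -5 + 8 = 3)
k(v) = -6 (k(v) = 2*(-1*3) = 2*(-3) = -6)
n(u, q) = -6 - 3*q*u (n(u, q) = (-3*u)*q - 6 = -3*q*u - 6 = -6 - 3*q*u)
7*n(f(-1, -2), k(1/(0 + 3))) = 7*(-6 - 3*(-6)*(-4)) = 7*(-6 - 72) = 7*(-78) = -546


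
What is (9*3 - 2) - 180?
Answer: -155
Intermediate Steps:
(9*3 - 2) - 180 = (27 - 2) - 180 = 25 - 180 = -155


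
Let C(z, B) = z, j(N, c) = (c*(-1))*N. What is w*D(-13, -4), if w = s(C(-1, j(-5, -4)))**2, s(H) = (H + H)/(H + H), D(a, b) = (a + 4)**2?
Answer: 81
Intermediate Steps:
j(N, c) = -N*c (j(N, c) = (-c)*N = -N*c)
D(a, b) = (4 + a)**2
s(H) = 1 (s(H) = (2*H)/((2*H)) = (2*H)*(1/(2*H)) = 1)
w = 1 (w = 1**2 = 1)
w*D(-13, -4) = 1*(4 - 13)**2 = 1*(-9)**2 = 1*81 = 81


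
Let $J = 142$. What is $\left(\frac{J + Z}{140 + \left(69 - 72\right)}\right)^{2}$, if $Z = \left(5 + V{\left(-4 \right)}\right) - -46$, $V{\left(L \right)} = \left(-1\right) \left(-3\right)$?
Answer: $\frac{38416}{18769} \approx 2.0468$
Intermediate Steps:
$V{\left(L \right)} = 3$
$Z = 54$ ($Z = \left(5 + 3\right) - -46 = 8 + 46 = 54$)
$\left(\frac{J + Z}{140 + \left(69 - 72\right)}\right)^{2} = \left(\frac{142 + 54}{140 + \left(69 - 72\right)}\right)^{2} = \left(\frac{196}{140 - 3}\right)^{2} = \left(\frac{196}{137}\right)^{2} = \frac{38416}{18769}$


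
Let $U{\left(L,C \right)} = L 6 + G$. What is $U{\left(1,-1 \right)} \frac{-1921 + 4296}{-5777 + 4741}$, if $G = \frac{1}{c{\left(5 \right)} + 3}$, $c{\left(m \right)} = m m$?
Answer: $- \frac{401375}{29008} \approx -13.837$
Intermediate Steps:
$c{\left(m \right)} = m^{2}$
$G = \frac{1}{28}$ ($G = \frac{1}{5^{2} + 3} = \frac{1}{25 + 3} = \frac{1}{28} \approx 0.035714$)
$U{\left(L,C \right)} = \frac{1}{28} + 6 L$ ($U{\left(L,C \right)} = L 6 + \frac{1}{28} = 6 L + \frac{1}{28} = \frac{1}{28} + 6 L$)
$U{\left(1,-1 \right)} \frac{-1921 + 4296}{-5777 + 4741} = \left(\frac{1}{28} + 6 \cdot 1\right) \frac{-1921 + 4296}{-5777 + 4741} = \left(\frac{1}{28} + 6\right) \frac{2375}{-1036} = \frac{169 \cdot 2375 \left(- \frac{1}{1036}\right)}{28} = \frac{169}{28} \left(- \frac{2375}{1036}\right) = - \frac{401375}{29008}$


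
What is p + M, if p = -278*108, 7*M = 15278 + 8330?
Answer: -186560/7 ≈ -26651.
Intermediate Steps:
M = 23608/7 (M = (15278 + 8330)/7 = (⅐)*23608 = 23608/7 ≈ 3372.6)
p = -30024
p + M = -30024 + 23608/7 = -186560/7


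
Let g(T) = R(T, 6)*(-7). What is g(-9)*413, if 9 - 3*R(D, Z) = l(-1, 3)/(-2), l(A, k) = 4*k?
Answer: -14455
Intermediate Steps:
R(D, Z) = 5 (R(D, Z) = 3 - 4*3/(3*(-2)) = 3 - 4*(-1)/2 = 3 - ⅓*(-6) = 3 + 2 = 5)
g(T) = -35 (g(T) = 5*(-7) = -35)
g(-9)*413 = -35*413 = -14455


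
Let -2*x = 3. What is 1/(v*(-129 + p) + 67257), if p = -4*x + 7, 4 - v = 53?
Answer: 1/72941 ≈ 1.3710e-5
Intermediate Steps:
v = -49 (v = 4 - 1*53 = 4 - 53 = -49)
x = -3/2 (x = -1/2*3 = -3/2 ≈ -1.5000)
p = 13 (p = -4*(-3/2) + 7 = 6 + 7 = 13)
1/(v*(-129 + p) + 67257) = 1/(-49*(-129 + 13) + 67257) = 1/(-49*(-116) + 67257) = 1/(5684 + 67257) = 1/72941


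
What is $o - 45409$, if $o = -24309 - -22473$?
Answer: $-47245$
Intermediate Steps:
$o = -1836$ ($o = -24309 + 22473 = -1836$)
$o - 45409 = -1836 - 45409 = -47245$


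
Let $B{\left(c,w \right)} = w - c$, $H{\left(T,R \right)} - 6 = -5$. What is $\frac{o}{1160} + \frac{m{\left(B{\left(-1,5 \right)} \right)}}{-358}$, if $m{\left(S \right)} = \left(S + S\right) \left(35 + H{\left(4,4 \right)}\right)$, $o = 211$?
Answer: $- \frac{212791}{207640} \approx -1.0248$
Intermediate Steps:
$H{\left(T,R \right)} = 1$ ($H{\left(T,R \right)} = 6 - 5 = 1$)
$m{\left(S \right)} = 72 S$ ($m{\left(S \right)} = \left(S + S\right) \left(35 + 1\right) = 2 S 36 = 72 S$)
$\frac{o}{1160} + \frac{m{\left(B{\left(-1,5 \right)} \right)}}{-358} = \frac{211}{1160} + \frac{72 \left(5 - -1\right)}{-358} = 211 \cdot \frac{1}{1160} + 72 \left(5 + 1\right) \left(- \frac{1}{358}\right) = \frac{211}{1160} + 72 \cdot 6 \left(- \frac{1}{358}\right) = \frac{211}{1160} + 432 \left(- \frac{1}{358}\right) = \frac{211}{1160} - \frac{216}{179} = - \frac{212791}{207640}$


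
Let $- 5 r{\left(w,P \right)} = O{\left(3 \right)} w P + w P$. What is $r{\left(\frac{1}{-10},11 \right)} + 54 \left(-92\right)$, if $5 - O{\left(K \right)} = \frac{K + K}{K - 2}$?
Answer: $-4968$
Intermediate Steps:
$O{\left(K \right)} = 5 - \frac{2 K}{-2 + K}$ ($O{\left(K \right)} = 5 - \frac{K + K}{K - 2} = 5 - \frac{2 K}{-2 + K}$)
$r{\left(w,P \right)} = 0$ ($r{\left(w,P \right)} = - \frac{\frac{-10 + 3 \cdot 3}{-2 + 3} w P + w P}{5} = - \frac{\frac{-10 + 9}{1} w P + P w}{5} = - \frac{1 \left(-1\right) w P + P w}{5} = - \frac{- w P + P w}{5} = - \frac{- P w + P w}{5} = \left(- \frac{1}{5}\right) 0 = 0$)
$r{\left(\frac{1}{-10},11 \right)} + 54 \left(-92\right) = 0 + 54 \left(-92\right) = 0 - 4968 = -4968$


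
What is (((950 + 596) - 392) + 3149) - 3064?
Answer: 1239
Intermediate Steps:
(((950 + 596) - 392) + 3149) - 3064 = ((1546 - 392) + 3149) - 3064 = (1154 + 3149) - 3064 = 4303 - 3064 = 1239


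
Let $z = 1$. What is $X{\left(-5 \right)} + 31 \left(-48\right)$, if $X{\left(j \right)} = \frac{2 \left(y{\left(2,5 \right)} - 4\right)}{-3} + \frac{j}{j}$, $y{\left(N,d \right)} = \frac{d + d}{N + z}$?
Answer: $- \frac{13379}{9} \approx -1486.6$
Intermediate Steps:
$y{\left(N,d \right)} = \frac{2 d}{1 + N}$ ($y{\left(N,d \right)} = \frac{d + d}{N + 1} = \frac{2 d}{1 + N}$)
$X{\left(j \right)} = \frac{13}{9}$ ($X{\left(j \right)} = \frac{2 \left(2 \cdot 5 \frac{1}{1 + 2} - 4\right)}{-3} + \frac{j}{j} = 2 \left(2 \cdot 5 \cdot \frac{1}{3} - 4\right) \left(- \frac{1}{3}\right) + 1 = 2 \left(\frac{10}{3} - 4\right) \left(- \frac{1}{3}\right) + 1 = 2 \left(- \frac{2}{3}\right) \left(- \frac{1}{3}\right) + 1 = \left(- \frac{4}{3}\right) \left(- \frac{1}{3}\right) + 1 = \frac{4}{9} + 1 = \frac{13}{9}$)
$X{\left(-5 \right)} + 31 \left(-48\right) = \frac{13}{9} + 31 \left(-48\right) = \frac{13}{9} - 1488 = - \frac{13379}{9}$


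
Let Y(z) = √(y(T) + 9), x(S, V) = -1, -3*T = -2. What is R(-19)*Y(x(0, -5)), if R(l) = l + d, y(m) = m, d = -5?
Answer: -8*√87 ≈ -74.619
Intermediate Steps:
T = ⅔ (T = -⅓*(-2) = ⅔ ≈ 0.66667)
R(l) = -5 + l (R(l) = l - 5 = -5 + l)
Y(z) = √87/3 (Y(z) = √(⅔ + 9) = √(29/3) = √87/3)
R(-19)*Y(x(0, -5)) = (-5 - 19)*(√87/3) = -8*√87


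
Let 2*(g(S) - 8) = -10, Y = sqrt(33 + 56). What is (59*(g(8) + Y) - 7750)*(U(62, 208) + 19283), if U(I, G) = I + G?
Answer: -148074869 + 1153627*sqrt(89) ≈ -1.3719e+8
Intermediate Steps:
Y = sqrt(89) ≈ 9.4340
U(I, G) = G + I
g(S) = 3 (g(S) = 8 + (1/2)*(-10) = 8 - 5 = 3)
(59*(g(8) + Y) - 7750)*(U(62, 208) + 19283) = (59*(3 + sqrt(89)) - 7750)*((208 + 62) + 19283) = ((177 + 59*sqrt(89)) - 7750)*(270 + 19283) = (-7573 + 59*sqrt(89))*19553 = -148074869 + 1153627*sqrt(89)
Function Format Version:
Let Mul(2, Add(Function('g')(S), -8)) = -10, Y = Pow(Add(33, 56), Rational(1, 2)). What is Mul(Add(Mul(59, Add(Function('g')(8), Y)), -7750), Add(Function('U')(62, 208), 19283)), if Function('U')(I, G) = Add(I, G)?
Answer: Add(-148074869, Mul(1153627, Pow(89, Rational(1, 2)))) ≈ -1.3719e+8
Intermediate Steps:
Y = Pow(89, Rational(1, 2)) ≈ 9.4340
Function('U')(I, G) = Add(G, I)
Function('g')(S) = 3 (Function('g')(S) = Add(8, Mul(Rational(1, 2), -10)) = Add(8, -5) = 3)
Mul(Add(Mul(59, Add(Function('g')(8), Y)), -7750), Add(Function('U')(62, 208), 19283)) = Mul(Add(Mul(59, Add(3, Pow(89, Rational(1, 2)))), -7750), Add(Add(208, 62), 19283)) = Mul(Add(Add(177, Mul(59, Pow(89, Rational(1, 2)))), -7750), Add(270, 19283)) = Mul(Add(-7573, Mul(59, Pow(89, Rational(1, 2)))), 19553) = Add(-148074869, Mul(1153627, Pow(89, Rational(1, 2))))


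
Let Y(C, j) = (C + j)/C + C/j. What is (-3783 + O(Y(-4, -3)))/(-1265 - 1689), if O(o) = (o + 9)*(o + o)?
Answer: 267011/212688 ≈ 1.2554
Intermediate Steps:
Y(C, j) = C/j + (C + j)/C (Y(C, j) = (C + j)/C + C/j = C/j + (C + j)/C)
O(o) = 2*o*(9 + o) (O(o) = (9 + o)*(2*o) = 2*o*(9 + o))
(-3783 + O(Y(-4, -3)))/(-1265 - 1689) = (-3783 + 2*(1 - 4/(-3) - 3/(-4))*(9 + (1 - 4/(-3) - 3/(-4))))/(-1265 - 1689) = (-3783 + 2*(1 - 4*(-⅓) - 3*(-¼))*(9 + (1 - 4*(-⅓) - 3*(-¼))))/(-2954) = (-3783 + 2*(1 + 4/3 + ¾)*(9 + (1 + 4/3 + ¾)))*(-1/2954) = (-3783 + 2*(37/12)*(9 + 37/12))*(-1/2954) = (-3783 + 2*(37/12)*(145/12))*(-1/2954) = (-3783 + 5365/72)*(-1/2954) = -267011/72*(-1/2954) = 267011/212688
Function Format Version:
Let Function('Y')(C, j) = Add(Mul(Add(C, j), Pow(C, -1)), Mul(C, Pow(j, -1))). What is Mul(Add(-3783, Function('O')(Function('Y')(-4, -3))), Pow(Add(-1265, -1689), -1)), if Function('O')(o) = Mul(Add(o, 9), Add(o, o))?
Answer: Rational(267011, 212688) ≈ 1.2554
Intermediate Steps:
Function('Y')(C, j) = Add(Mul(C, Pow(j, -1)), Mul(Pow(C, -1), Add(C, j))) (Function('Y')(C, j) = Add(Mul(Pow(C, -1), Add(C, j)), Mul(C, Pow(j, -1))) = Add(Mul(C, Pow(j, -1)), Mul(Pow(C, -1), Add(C, j))))
Function('O')(o) = Mul(2, o, Add(9, o)) (Function('O')(o) = Mul(Add(9, o), Mul(2, o)) = Mul(2, o, Add(9, o)))
Mul(Add(-3783, Function('O')(Function('Y')(-4, -3))), Pow(Add(-1265, -1689), -1)) = Mul(Add(-3783, Mul(2, Add(1, Mul(-4, Pow(-3, -1)), Mul(-3, Pow(-4, -1))), Add(9, Add(1, Mul(-4, Pow(-3, -1)), Mul(-3, Pow(-4, -1)))))), Pow(Add(-1265, -1689), -1)) = Mul(Add(-3783, Mul(2, Add(1, Mul(-4, Rational(-1, 3)), Mul(-3, Rational(-1, 4))), Add(9, Add(1, Mul(-4, Rational(-1, 3)), Mul(-3, Rational(-1, 4)))))), Pow(-2954, -1)) = Mul(Add(-3783, Mul(2, Add(1, Rational(4, 3), Rational(3, 4)), Add(9, Add(1, Rational(4, 3), Rational(3, 4))))), Rational(-1, 2954)) = Mul(Add(-3783, Mul(2, Rational(37, 12), Add(9, Rational(37, 12)))), Rational(-1, 2954)) = Mul(Add(-3783, Mul(2, Rational(37, 12), Rational(145, 12))), Rational(-1, 2954)) = Mul(Add(-3783, Rational(5365, 72)), Rational(-1, 2954)) = Mul(Rational(-267011, 72), Rational(-1, 2954)) = Rational(267011, 212688)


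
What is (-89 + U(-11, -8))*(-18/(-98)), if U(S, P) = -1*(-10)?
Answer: -711/49 ≈ -14.510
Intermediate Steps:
U(S, P) = 10
(-89 + U(-11, -8))*(-18/(-98)) = (-89 + 10)*(-18/(-98)) = -(-1422)*(-1)/98 = -79*9/49 = -711/49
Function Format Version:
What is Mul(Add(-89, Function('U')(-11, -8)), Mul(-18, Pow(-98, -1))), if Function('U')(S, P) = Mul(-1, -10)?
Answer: Rational(-711, 49) ≈ -14.510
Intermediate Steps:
Function('U')(S, P) = 10
Mul(Add(-89, Function('U')(-11, -8)), Mul(-18, Pow(-98, -1))) = Mul(Add(-89, 10), Mul(-18, Pow(-98, -1))) = Mul(-79, Mul(-18, Rational(-1, 98))) = Mul(-79, Rational(9, 49)) = Rational(-711, 49)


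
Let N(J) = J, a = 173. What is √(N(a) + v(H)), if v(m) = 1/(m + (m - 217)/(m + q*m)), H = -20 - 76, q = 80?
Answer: √96318706702589/746183 ≈ 13.153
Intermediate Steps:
H = -96
v(m) = 1/(m + (-217 + m)/(81*m)) (v(m) = 1/(m + (m - 217)/(m + 80*m)) = 1/(m + (-217 + m)/((81*m))) = 1/(m + (-217 + m)*(1/(81*m))) = 1/(m + (-217 + m)/(81*m)))
√(N(a) + v(H)) = √(173 + 81*(-96)/(-217 - 96 + 81*(-96)²)) = √(173 + 81*(-96)/(-217 - 96 + 81*9216)) = √(173 + 81*(-96)/(-217 - 96 + 746496)) = √(173 + 81*(-96)/746183) = √(173 + 81*(-96)*(1/746183)) = √(173 - 7776/746183) = √(129081883/746183) = √96318706702589/746183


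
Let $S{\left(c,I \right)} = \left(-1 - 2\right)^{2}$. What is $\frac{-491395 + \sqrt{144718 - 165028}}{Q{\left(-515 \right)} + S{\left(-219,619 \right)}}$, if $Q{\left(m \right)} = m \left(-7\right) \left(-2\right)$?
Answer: $\frac{491395}{7201} - \frac{i \sqrt{20310}}{7201} \approx 68.24 - 0.019791 i$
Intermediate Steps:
$S{\left(c,I \right)} = 9$ ($S{\left(c,I \right)} = \left(-3\right)^{2} = 9$)
$Q{\left(m \right)} = 14 m$ ($Q{\left(m \right)} = - 7 m \left(-2\right) = 14 m$)
$\frac{-491395 + \sqrt{144718 - 165028}}{Q{\left(-515 \right)} + S{\left(-219,619 \right)}} = \frac{-491395 + \sqrt{144718 - 165028}}{14 \left(-515\right) + 9} = \frac{-491395 + \sqrt{-20310}}{-7210 + 9} = \frac{-491395 + i \sqrt{20310}}{-7201} = \left(-491395 + i \sqrt{20310}\right) \left(- \frac{1}{7201}\right) = \frac{491395}{7201} - \frac{i \sqrt{20310}}{7201}$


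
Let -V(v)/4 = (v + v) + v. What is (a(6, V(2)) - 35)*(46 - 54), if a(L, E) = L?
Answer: 232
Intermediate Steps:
V(v) = -12*v (V(v) = -4*((v + v) + v) = -4*(2*v + v) = -12*v)
(a(6, V(2)) - 35)*(46 - 54) = (6 - 35)*(46 - 54) = -29*(-8) = 232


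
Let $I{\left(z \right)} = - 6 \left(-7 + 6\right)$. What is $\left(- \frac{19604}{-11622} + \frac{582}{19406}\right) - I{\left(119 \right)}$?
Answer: $- \frac{18577307}{4337241} \approx -4.2832$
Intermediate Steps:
$I{\left(z \right)} = 6$ ($I{\left(z \right)} = \left(-6\right) \left(-1\right) = 6$)
$\left(- \frac{19604}{-11622} + \frac{582}{19406}\right) - I{\left(119 \right)} = \left(- \frac{19604}{-11622} + \frac{582}{19406}\right) - 6 = \left(\left(-19604\right) \left(- \frac{1}{11622}\right) + 582 \cdot \frac{1}{19406}\right) - 6 = \left(\frac{754}{447} + \frac{291}{9703}\right) - 6 = \frac{7446139}{4337241} - 6 = - \frac{18577307}{4337241}$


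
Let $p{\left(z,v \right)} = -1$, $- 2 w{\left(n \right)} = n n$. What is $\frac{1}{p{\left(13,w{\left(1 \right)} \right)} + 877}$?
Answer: $\frac{1}{876} \approx 0.0011416$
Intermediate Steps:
$w{\left(n \right)} = - \frac{n^{2}}{2}$ ($w{\left(n \right)} = - \frac{n n}{2} = - \frac{n^{2}}{2}$)
$\frac{1}{p{\left(13,w{\left(1 \right)} \right)} + 877} = \frac{1}{-1 + 877} = \frac{1}{876}$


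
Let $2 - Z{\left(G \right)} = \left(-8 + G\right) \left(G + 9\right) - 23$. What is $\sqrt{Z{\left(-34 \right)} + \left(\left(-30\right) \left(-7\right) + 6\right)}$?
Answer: $i \sqrt{809} \approx 28.443 i$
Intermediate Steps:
$Z{\left(G \right)} = 25 - \left(-8 + G\right) \left(9 + G\right)$ ($Z{\left(G \right)} = 2 - \left(\left(-8 + G\right) \left(G + 9\right) - 23\right) = 2 - \left(\left(-8 + G\right) \left(9 + G\right) - 23\right) = 2 - \left(-23 + \left(-8 + G\right) \left(9 + G\right)\right) = 25 - \left(-8 + G\right) \left(9 + G\right)$)
$\sqrt{Z{\left(-34 \right)} + \left(\left(-30\right) \left(-7\right) + 6\right)} = \sqrt{\left(97 - -34 - \left(-34\right)^{2}\right) + \left(\left(-30\right) \left(-7\right) + 6\right)} = \sqrt{\left(97 + 34 - 1156\right) + \left(210 + 6\right)} = \sqrt{\left(97 + 34 - 1156\right) + 216} = \sqrt{-1025 + 216} = \sqrt{-809} = i \sqrt{809}$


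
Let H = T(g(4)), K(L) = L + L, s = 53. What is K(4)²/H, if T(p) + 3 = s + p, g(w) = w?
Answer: 32/27 ≈ 1.1852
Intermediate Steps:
K(L) = 2*L
T(p) = 50 + p (T(p) = -3 + (53 + p) = 50 + p)
H = 54 (H = 50 + 4 = 54)
K(4)²/H = (2*4)²/54 = 8²*(1/54) = 64*(1/54) = 32/27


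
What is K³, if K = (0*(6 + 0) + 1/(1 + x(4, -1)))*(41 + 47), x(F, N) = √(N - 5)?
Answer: 681472/(1 + I*√6)³ ≈ -33776.0 + 14600.0*I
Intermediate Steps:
x(F, N) = √(-5 + N)
K = 88/(1 + I*√6) (K = (0*(6 + 0) + 1/(1 + √(-5 - 1)))*(41 + 47) = (0*6 + 1/(1 + √(-6)))*88 = (0 + 1/(1 + I*√6))*88 = 88/(1 + I*√6) ≈ 12.571 - 30.794*I)
K³ = (88/7 - 88*I*√6/7)³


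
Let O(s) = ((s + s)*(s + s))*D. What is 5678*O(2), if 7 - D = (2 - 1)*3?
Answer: 363392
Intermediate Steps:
D = 4 (D = 7 - (2 - 1)*3 = 7 - 3 = 4)
O(s) = 16*s² (O(s) = ((s + s)*(s + s))*4 = ((2*s)*(2*s))*4 = (4*s²)*4 = 16*s²)
5678*O(2) = 5678*(16*2²) = 5678*(16*4) = 5678*64 = 363392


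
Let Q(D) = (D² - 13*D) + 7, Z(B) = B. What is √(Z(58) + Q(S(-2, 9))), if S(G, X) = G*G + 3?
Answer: √23 ≈ 4.7958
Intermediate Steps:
S(G, X) = 3 + G² (S(G, X) = G² + 3 = 3 + G²)
Q(D) = 7 + D² - 13*D
√(Z(58) + Q(S(-2, 9))) = √(58 + (7 + (3 + (-2)²)² - 13*(3 + (-2)²))) = √(58 + (7 + (3 + 4)² - 13*(3 + 4))) = √(58 + (7 + 7² - 13*7)) = √(58 + (7 + 49 - 91)) = √(58 - 35) = √23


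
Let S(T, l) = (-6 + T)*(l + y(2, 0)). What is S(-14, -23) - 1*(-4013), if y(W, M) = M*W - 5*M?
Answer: 4473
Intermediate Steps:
y(W, M) = -5*M + M*W
S(T, l) = l*(-6 + T) (S(T, l) = (-6 + T)*(l + 0*(-5 + 2)) = (-6 + T)*(l + 0*(-3)) = (-6 + T)*(l + 0) = (-6 + T)*l = l*(-6 + T))
S(-14, -23) - 1*(-4013) = -23*(-6 - 14) - 1*(-4013) = -23*(-20) + 4013 = 460 + 4013 = 4473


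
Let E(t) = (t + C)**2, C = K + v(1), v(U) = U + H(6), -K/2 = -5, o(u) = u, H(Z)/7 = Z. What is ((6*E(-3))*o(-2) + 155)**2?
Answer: 890724025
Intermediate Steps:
H(Z) = 7*Z
K = 10 (K = -2*(-5) = 10)
v(U) = 42 + U (v(U) = U + 7*6 = U + 42 = 42 + U)
C = 53 (C = 10 + (42 + 1) = 10 + 43 = 53)
E(t) = (53 + t)**2 (E(t) = (t + 53)**2 = (53 + t)**2)
((6*E(-3))*o(-2) + 155)**2 = ((6*(53 - 3)**2)*(-2) + 155)**2 = ((6*50**2)*(-2) + 155)**2 = ((6*2500)*(-2) + 155)**2 = (15000*(-2) + 155)**2 = (-30000 + 155)**2 = (-29845)**2 = 890724025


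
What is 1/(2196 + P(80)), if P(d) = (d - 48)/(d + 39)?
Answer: 119/261356 ≈ 0.00045532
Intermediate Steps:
P(d) = (-48 + d)/(39 + d)
1/(2196 + P(80)) = 1/(2196 + (-48 + 80)/(39 + 80)) = 1/(2196 + 32/119) = 1/(261356/119) = 119/261356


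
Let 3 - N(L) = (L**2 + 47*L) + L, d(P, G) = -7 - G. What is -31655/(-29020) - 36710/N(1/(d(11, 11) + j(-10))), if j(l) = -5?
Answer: -11269426997/1561276 ≈ -7218.1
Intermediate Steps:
N(L) = 3 - L**2 - 48*L (N(L) = 3 - ((L**2 + 47*L) + L) = 3 - (L**2 + 48*L) = 3 + (-L**2 - 48*L) = 3 - L**2 - 48*L)
-31655/(-29020) - 36710/N(1/(d(11, 11) + j(-10))) = -31655/(-29020) - 36710/(3 - (1/((-7 - 1*11) - 5))**2 - 48/((-7 - 1*11) - 5)) = -31655*(-1/29020) - 36710/(3 - (1/((-7 - 11) - 5))**2 - 48/((-7 - 11) - 5)) = 6331/5804 - 36710/(3 - (1/(-18 - 5))**2 - 48/(-18 - 5)) = 6331/5804 - 36710/(3 - (1/(-23))**2 - 48/(-23)) = 6331/5804 - 36710/(3 - (-1/23)**2 - 48*(-1/23)) = 6331/5804 - 36710/(3 - 1*1/529 + 48/23) = 6331/5804 - 36710/(3 - 1/529 + 48/23) = 6331/5804 - 36710/2690/529 = 6331/5804 - 36710*529/2690 = 6331/5804 - 1941959/269 = -11269426997/1561276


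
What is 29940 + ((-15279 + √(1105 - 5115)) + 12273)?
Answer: 26934 + I*√4010 ≈ 26934.0 + 63.325*I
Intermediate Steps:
29940 + ((-15279 + √(1105 - 5115)) + 12273) = 29940 + ((-15279 + √(-4010)) + 12273) = 29940 + ((-15279 + I*√4010) + 12273) = 29940 + (-3006 + I*√4010) = 26934 + I*√4010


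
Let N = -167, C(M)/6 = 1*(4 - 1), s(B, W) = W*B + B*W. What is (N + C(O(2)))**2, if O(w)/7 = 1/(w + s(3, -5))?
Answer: 22201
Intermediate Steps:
s(B, W) = 2*B*W (s(B, W) = B*W + B*W = 2*B*W)
O(w) = 7/(-30 + w) (O(w) = 7/(w + 2*3*(-5)) = 7/(w - 30) = 7/(-30 + w))
C(M) = 18 (C(M) = 6*(1*(4 - 1)) = 6*(1*3) = 6*3 = 18)
(N + C(O(2)))**2 = (-167 + 18)**2 = (-149)**2 = 22201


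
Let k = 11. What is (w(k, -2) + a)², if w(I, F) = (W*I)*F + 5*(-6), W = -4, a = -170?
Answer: 12544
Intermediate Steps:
w(I, F) = -30 - 4*F*I (w(I, F) = (-4*I)*F + 5*(-6) = -4*F*I - 30 = -30 - 4*F*I)
(w(k, -2) + a)² = ((-30 - 4*(-2)*11) - 170)² = ((-30 + 88) - 170)² = (58 - 170)² = (-112)² = 12544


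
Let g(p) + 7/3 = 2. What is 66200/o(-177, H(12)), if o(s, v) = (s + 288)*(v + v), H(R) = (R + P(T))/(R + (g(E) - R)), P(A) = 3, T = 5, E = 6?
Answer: -6620/999 ≈ -6.6266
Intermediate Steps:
g(p) = -⅓ (g(p) = -7/3 + 2 = -⅓)
H(R) = -9 - 3*R (H(R) = (R + 3)/(R + (-⅓ - R)) = (3 + R)/(-⅓) = (3 + R)*(-3) = -9 - 3*R)
o(s, v) = 2*v*(288 + s) (o(s, v) = (288 + s)*(2*v) = 2*v*(288 + s))
66200/o(-177, H(12)) = 66200/((2*(-9 - 3*12)*(288 - 177))) = 66200/((2*(-9 - 36)*111)) = 66200/((2*(-45)*111)) = 66200/(-9990) = 66200*(-1/9990) = -6620/999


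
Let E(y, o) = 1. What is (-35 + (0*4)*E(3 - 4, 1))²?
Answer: 1225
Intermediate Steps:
(-35 + (0*4)*E(3 - 4, 1))² = (-35 + (0*4)*1)² = (-35 + 0*1)² = (-35 + 0)² = (-35)² = 1225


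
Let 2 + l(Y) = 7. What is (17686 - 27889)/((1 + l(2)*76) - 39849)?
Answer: 3401/13156 ≈ 0.25851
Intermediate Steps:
l(Y) = 5 (l(Y) = -2 + 7 = 5)
(17686 - 27889)/((1 + l(2)*76) - 39849) = (17686 - 27889)/((1 + 5*76) - 39849) = -10203/((1 + 380) - 39849) = -10203/(381 - 39849) = -10203/(-39468) = -10203*(-1/39468) = 3401/13156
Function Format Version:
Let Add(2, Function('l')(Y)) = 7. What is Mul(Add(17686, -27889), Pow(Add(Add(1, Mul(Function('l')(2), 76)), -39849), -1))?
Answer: Rational(3401, 13156) ≈ 0.25851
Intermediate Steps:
Function('l')(Y) = 5 (Function('l')(Y) = Add(-2, 7) = 5)
Mul(Add(17686, -27889), Pow(Add(Add(1, Mul(Function('l')(2), 76)), -39849), -1)) = Mul(Add(17686, -27889), Pow(Add(Add(1, Mul(5, 76)), -39849), -1)) = Mul(-10203, Pow(Add(Add(1, 380), -39849), -1)) = Mul(-10203, Pow(Add(381, -39849), -1)) = Mul(-10203, Pow(-39468, -1)) = Mul(-10203, Rational(-1, 39468)) = Rational(3401, 13156)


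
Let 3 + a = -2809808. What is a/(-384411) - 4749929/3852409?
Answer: 8998616227880/1480908396099 ≈ 6.0764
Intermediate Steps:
a = -2809811 (a = -3 - 2809808 = -2809811)
a/(-384411) - 4749929/3852409 = -2809811/(-384411) - 4749929/3852409 = -2809811*(-1/384411) - 4749929*1/3852409 = 2809811/384411 - 4749929/3852409 = 8998616227880/1480908396099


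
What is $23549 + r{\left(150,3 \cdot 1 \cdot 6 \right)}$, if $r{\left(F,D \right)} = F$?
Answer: $23699$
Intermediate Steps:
$23549 + r{\left(150,3 \cdot 1 \cdot 6 \right)} = 23549 + 150 = 23699$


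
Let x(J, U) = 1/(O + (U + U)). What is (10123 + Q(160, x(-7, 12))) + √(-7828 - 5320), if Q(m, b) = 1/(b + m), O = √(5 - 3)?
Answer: 148829257827/14702081 + √2/14702081 + 2*I*√3287 ≈ 10123.0 + 114.66*I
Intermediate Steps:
O = √2 ≈ 1.4142
x(J, U) = 1/(√2 + 2*U) (x(J, U) = 1/(√2 + (U + U)) = 1/(√2 + 2*U))
(10123 + Q(160, x(-7, 12))) + √(-7828 - 5320) = (10123 + 1/(1/(√2 + 2*12) + 160)) + √(-7828 - 5320) = (10123 + 1/(1/(√2 + 24) + 160)) + √(-13148) = (10123 + 1/(1/(24 + √2) + 160)) + 2*I*√3287 = (10123 + 1/(160 + 1/(24 + √2))) + 2*I*√3287 = 10123 + 1/(160 + 1/(24 + √2)) + 2*I*√3287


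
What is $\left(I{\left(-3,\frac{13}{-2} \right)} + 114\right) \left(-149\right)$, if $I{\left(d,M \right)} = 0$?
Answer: $-16986$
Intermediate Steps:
$\left(I{\left(-3,\frac{13}{-2} \right)} + 114\right) \left(-149\right) = \left(0 + 114\right) \left(-149\right) = 114 \left(-149\right) = -16986$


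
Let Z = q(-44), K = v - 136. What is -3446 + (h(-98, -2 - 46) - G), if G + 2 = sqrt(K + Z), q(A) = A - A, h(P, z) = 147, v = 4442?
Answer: -3297 - sqrt(4306) ≈ -3362.6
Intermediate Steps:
K = 4306 (K = 4442 - 136 = 4306)
q(A) = 0
Z = 0
G = -2 + sqrt(4306) (G = -2 + sqrt(4306 + 0) = -2 + sqrt(4306) ≈ 63.620)
-3446 + (h(-98, -2 - 46) - G) = -3446 + (147 - (-2 + sqrt(4306))) = -3446 + (147 + (2 - sqrt(4306))) = -3446 + (149 - sqrt(4306)) = -3297 - sqrt(4306)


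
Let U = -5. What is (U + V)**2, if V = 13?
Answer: 64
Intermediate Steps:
(U + V)**2 = (-5 + 13)**2 = 8**2 = 64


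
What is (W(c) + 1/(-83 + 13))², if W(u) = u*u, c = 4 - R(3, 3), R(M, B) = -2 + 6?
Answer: 1/4900 ≈ 0.00020408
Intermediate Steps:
R(M, B) = 4
c = 0 (c = 4 - 1*4 = 4 - 4 = 0)
W(u) = u²
(W(c) + 1/(-83 + 13))² = (0² + 1/(-83 + 13))² = (0 + 1/(-70))² = (0 - 1/70)² = (-1/70)² = 1/4900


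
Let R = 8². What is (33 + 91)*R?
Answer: 7936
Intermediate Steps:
R = 64
(33 + 91)*R = (33 + 91)*64 = 124*64 = 7936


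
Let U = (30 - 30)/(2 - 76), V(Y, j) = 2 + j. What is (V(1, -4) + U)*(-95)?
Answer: 190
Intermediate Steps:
U = 0 (U = 0/(-74) = 0*(-1/74) = 0)
(V(1, -4) + U)*(-95) = ((2 - 4) + 0)*(-95) = (-2 + 0)*(-95) = -2*(-95) = 190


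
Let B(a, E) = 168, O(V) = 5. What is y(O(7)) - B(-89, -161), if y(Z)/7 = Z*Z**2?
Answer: 707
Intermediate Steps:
y(Z) = 7*Z**3 (y(Z) = 7*(Z*Z**2) = 7*Z**3)
y(O(7)) - B(-89, -161) = 7*5**3 - 1*168 = 7*125 - 168 = 875 - 168 = 707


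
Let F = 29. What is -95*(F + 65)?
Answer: -8930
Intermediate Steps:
-95*(F + 65) = -95*(29 + 65) = -95*94 = -8930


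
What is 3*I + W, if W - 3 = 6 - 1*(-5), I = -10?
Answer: -16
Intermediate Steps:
W = 14 (W = 3 + (6 - 1*(-5)) = 3 + (6 + 5) = 3 + 11 = 14)
3*I + W = 3*(-10) + 14 = -30 + 14 = -16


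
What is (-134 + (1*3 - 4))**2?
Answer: 18225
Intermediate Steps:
(-134 + (1*3 - 4))**2 = (-134 + (3 - 4))**2 = (-134 - 1)**2 = (-135)**2 = 18225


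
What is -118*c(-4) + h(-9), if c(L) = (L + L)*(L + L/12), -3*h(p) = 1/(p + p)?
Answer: -220895/54 ≈ -4090.6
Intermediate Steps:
h(p) = -1/(6*p) (h(p) = -1/(3*(p + p)) = -1/(2*p)/3 = -1/(6*p))
c(L) = 13*L²/6 (c(L) = (2*L)*(L + L*(1/12)) = (2*L)*(L + L/12) = (2*L)*(13*L/12) = 13*L²/6)
-118*c(-4) + h(-9) = -767*(-4)²/3 - ⅙/(-9) = -767*16/3 - ⅙*(-⅑) = -118*104/3 + 1/54 = -12272/3 + 1/54 = -220895/54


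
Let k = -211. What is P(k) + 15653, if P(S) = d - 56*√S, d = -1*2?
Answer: 15651 - 56*I*√211 ≈ 15651.0 - 813.45*I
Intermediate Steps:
d = -2
P(S) = -2 - 56*√S
P(k) + 15653 = (-2 - 56*I*√211) + 15653 = 15651 - 56*I*√211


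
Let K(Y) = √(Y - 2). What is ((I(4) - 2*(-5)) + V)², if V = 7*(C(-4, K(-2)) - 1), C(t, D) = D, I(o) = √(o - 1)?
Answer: (3 + √3 + 14*I)² ≈ -173.61 + 132.5*I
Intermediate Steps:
I(o) = √(-1 + o)
K(Y) = √(-2 + Y)
V = -7 + 14*I (V = 7*(√(-2 - 2) - 1) = 7*(√(-4) - 1) = 7*(2*I - 1) = 7*(-1 + 2*I) = -7 + 14*I ≈ -7.0 + 14.0*I)
((I(4) - 2*(-5)) + V)² = ((√(-1 + 4) - 2*(-5)) + (-7 + 14*I))² = ((√3 + 10) + (-7 + 14*I))² = ((10 + √3) + (-7 + 14*I))² = (3 + √3 + 14*I)²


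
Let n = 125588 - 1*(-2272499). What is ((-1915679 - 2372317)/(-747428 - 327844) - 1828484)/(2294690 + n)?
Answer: -163842779971/420500975862 ≈ -0.38964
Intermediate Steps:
n = 2398087 (n = 125588 + 2272499 = 2398087)
((-1915679 - 2372317)/(-747428 - 327844) - 1828484)/(2294690 + n) = ((-1915679 - 2372317)/(-747428 - 327844) - 1828484)/(2294690 + 2398087) = (-4287996/(-1075272) - 1828484)/4692777 = (-4287996*(-1/1075272) - 1828484)*(1/4692777) = (357333/89606 - 1828484)*(1/4692777) = -163842779971/89606*1/4692777 = -163842779971/420500975862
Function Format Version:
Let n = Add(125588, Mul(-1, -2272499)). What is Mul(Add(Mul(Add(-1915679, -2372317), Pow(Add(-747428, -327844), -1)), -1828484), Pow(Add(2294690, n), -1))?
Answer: Rational(-163842779971, 420500975862) ≈ -0.38964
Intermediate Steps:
n = 2398087 (n = Add(125588, 2272499) = 2398087)
Mul(Add(Mul(Add(-1915679, -2372317), Pow(Add(-747428, -327844), -1)), -1828484), Pow(Add(2294690, n), -1)) = Mul(Add(Mul(Add(-1915679, -2372317), Pow(Add(-747428, -327844), -1)), -1828484), Pow(Add(2294690, 2398087), -1)) = Mul(Add(Mul(-4287996, Pow(-1075272, -1)), -1828484), Pow(4692777, -1)) = Mul(Add(Mul(-4287996, Rational(-1, 1075272)), -1828484), Rational(1, 4692777)) = Mul(Add(Rational(357333, 89606), -1828484), Rational(1, 4692777)) = Mul(Rational(-163842779971, 89606), Rational(1, 4692777)) = Rational(-163842779971, 420500975862)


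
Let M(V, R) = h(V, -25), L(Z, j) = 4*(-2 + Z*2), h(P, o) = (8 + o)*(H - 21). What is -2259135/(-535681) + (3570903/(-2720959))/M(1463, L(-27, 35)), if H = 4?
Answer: 1774574097434442/421236585004831 ≈ 4.2128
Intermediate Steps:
h(P, o) = -136 - 17*o (h(P, o) = (8 + o)*(4 - 21) = (8 + o)*(-17) = -136 - 17*o)
L(Z, j) = -8 + 8*Z (L(Z, j) = 4*(-2 + 2*Z) = -8 + 8*Z)
M(V, R) = 289 (M(V, R) = -136 - 17*(-25) = -136 + 425 = 289)
-2259135/(-535681) + (3570903/(-2720959))/M(1463, L(-27, 35)) = -2259135/(-535681) + (3570903/(-2720959))/289 = -2259135*(-1/535681) + (3570903*(-1/2720959))*(1/289) = 2259135/535681 - 3570903/2720959*1/289 = 2259135/535681 - 3570903/786357151 = 1774574097434442/421236585004831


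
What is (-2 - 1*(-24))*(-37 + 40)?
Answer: 66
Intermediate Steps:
(-2 - 1*(-24))*(-37 + 40) = (-2 + 24)*3 = 22*3 = 66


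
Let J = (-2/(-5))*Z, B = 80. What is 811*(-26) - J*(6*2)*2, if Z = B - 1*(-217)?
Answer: -119686/5 ≈ -23937.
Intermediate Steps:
Z = 297 (Z = 80 - 1*(-217) = 80 + 217 = 297)
J = 594/5 (J = -2/(-5)*297 = -2*(-⅕)*297 = (⅖)*297 = 594/5 ≈ 118.80)
811*(-26) - J*(6*2)*2 = 811*(-26) - 594*(6*2)*2/5 = -21086 - 594*12*2/5 = -21086 - 594*24/5 = -21086 - 1*14256/5 = -21086 - 14256/5 = -119686/5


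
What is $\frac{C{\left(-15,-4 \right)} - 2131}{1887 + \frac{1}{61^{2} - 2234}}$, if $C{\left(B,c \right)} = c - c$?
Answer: $- \frac{3168797}{2805970} \approx -1.1293$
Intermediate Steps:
$C{\left(B,c \right)} = 0$
$\frac{C{\left(-15,-4 \right)} - 2131}{1887 + \frac{1}{61^{2} - 2234}} = \frac{0 - 2131}{1887 + \frac{1}{61^{2} - 2234}} = - \frac{2131}{1887 + \frac{1}{3721 - 2234}} = - \frac{2131}{1887 + \frac{1}{1487}} = - \frac{2131}{\frac{2805970}{1487}} = \left(-2131\right) \frac{1487}{2805970} = - \frac{3168797}{2805970}$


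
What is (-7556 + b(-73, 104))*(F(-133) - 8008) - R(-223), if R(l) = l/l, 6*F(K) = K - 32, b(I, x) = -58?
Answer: 61182296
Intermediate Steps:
F(K) = -16/3 + K/6 (F(K) = (K - 32)/6 = (-32 + K)/6 = -16/3 + K/6)
R(l) = 1
(-7556 + b(-73, 104))*(F(-133) - 8008) - R(-223) = (-7556 - 58)*((-16/3 + (1/6)*(-133)) - 8008) - 1*1 = -7614*((-16/3 - 133/6) - 8008) - 1 = -7614*(-55/2 - 8008) - 1 = -7614*(-16071/2) - 1 = 61182297 - 1 = 61182296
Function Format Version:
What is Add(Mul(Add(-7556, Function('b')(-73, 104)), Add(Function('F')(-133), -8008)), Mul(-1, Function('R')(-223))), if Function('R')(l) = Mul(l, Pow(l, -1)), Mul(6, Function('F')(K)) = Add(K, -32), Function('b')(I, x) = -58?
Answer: 61182296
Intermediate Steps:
Function('F')(K) = Add(Rational(-16, 3), Mul(Rational(1, 6), K)) (Function('F')(K) = Mul(Rational(1, 6), Add(K, -32)) = Mul(Rational(1, 6), Add(-32, K)) = Add(Rational(-16, 3), Mul(Rational(1, 6), K)))
Function('R')(l) = 1
Add(Mul(Add(-7556, Function('b')(-73, 104)), Add(Function('F')(-133), -8008)), Mul(-1, Function('R')(-223))) = Add(Mul(Add(-7556, -58), Add(Add(Rational(-16, 3), Mul(Rational(1, 6), -133)), -8008)), Mul(-1, 1)) = Add(Mul(-7614, Add(Add(Rational(-16, 3), Rational(-133, 6)), -8008)), -1) = Add(Mul(-7614, Add(Rational(-55, 2), -8008)), -1) = Add(Mul(-7614, Rational(-16071, 2)), -1) = Add(61182297, -1) = 61182296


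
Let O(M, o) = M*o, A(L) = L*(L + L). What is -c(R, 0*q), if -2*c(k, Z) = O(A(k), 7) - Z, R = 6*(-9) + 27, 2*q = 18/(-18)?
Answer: 5103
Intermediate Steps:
q = -½ (q = (18/(-18))/2 = (18*(-1/18))/2 = (½)*(-1) = -½ ≈ -0.50000)
R = -27 (R = -54 + 27 = -27)
A(L) = 2*L² (A(L) = L*(2*L) = 2*L²)
c(k, Z) = Z/2 - 7*k² (c(k, Z) = -((2*k²)*7 - Z)/2 = -(14*k² - Z)/2 = -(-Z + 14*k²)/2 = Z/2 - 7*k²)
-c(R, 0*q) = -((0*(-½))/2 - 7*(-27)²) = -((½)*0 - 7*729) = -(0 - 5103) = -1*(-5103) = 5103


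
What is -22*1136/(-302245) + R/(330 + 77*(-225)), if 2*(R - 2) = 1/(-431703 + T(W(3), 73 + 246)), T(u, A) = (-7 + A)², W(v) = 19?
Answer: 5156843787439/62454051620190 ≈ 0.082570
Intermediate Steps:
R = 1337435/668718 (R = 2 + 1/(2*(-431703 + (-7 + (73 + 246))²)) = 2 + 1/(2*(-431703 + (-7 + 319)²)) = 2 + 1/(2*(-431703 + 312²)) = 2 + 1/(2*(-431703 + 97344)) = 2 + (½)/(-334359) = 2 + (½)*(-1/334359) = 2 - 1/668718 = 1337435/668718 ≈ 2.0000)
-22*1136/(-302245) + R/(330 + 77*(-225)) = -22*1136/(-302245) + 1337435/(668718*(330 + 77*(-225))) = -24992*(-1/302245) + 1337435/(668718*(330 - 17325)) = 24992/302245 + (1337435/668718)/(-16995) = 24992/302245 + (1337435/668718)*(-1/16995) = 24992/302245 - 24317/206633862 = 5156843787439/62454051620190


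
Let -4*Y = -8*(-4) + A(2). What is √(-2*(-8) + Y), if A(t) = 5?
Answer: 3*√3/2 ≈ 2.5981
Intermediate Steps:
Y = -37/4 (Y = -(-8*(-4) + 5)/4 = -(32 + 5)/4 = -¼*37 = -37/4 ≈ -9.2500)
√(-2*(-8) + Y) = √(-2*(-8) - 37/4) = √(16 - 37/4) = √(27/4) = 3*√3/2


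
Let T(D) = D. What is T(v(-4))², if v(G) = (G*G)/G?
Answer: 16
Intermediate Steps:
v(G) = G (v(G) = G²/G = G)
T(v(-4))² = (-4)² = 16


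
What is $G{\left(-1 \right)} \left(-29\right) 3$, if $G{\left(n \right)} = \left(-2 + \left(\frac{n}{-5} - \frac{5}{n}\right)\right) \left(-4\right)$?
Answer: $\frac{5568}{5} \approx 1113.6$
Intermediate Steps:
$G{\left(n \right)} = 8 + \frac{20}{n} + \frac{4 n}{5}$ ($G{\left(n \right)} = \left(-2 + \left(n \left(- \frac{1}{5}\right) - \frac{5}{n}\right)\right) \left(-4\right) = \left(-2 - \left(\frac{5}{n} + \frac{n}{5}\right)\right) \left(-4\right) = \left(-2 - \frac{5}{n} - \frac{n}{5}\right) \left(-4\right) = 8 + \frac{20}{n} + \frac{4 n}{5}$)
$G{\left(-1 \right)} \left(-29\right) 3 = \left(8 + \frac{20}{-1} + \frac{4}{5} \left(-1\right)\right) \left(-29\right) 3 = \left(8 + 20 \left(-1\right) - \frac{4}{5}\right) \left(-29\right) 3 = \left(8 - 20 - \frac{4}{5}\right) \left(-29\right) 3 = \left(- \frac{64}{5}\right) \left(-29\right) 3 = \frac{1856}{5} \cdot 3 = \frac{5568}{5}$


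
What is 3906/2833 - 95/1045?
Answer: 40133/31163 ≈ 1.2878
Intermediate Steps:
3906/2833 - 95/1045 = 3906*(1/2833) - 95*1/1045 = 3906/2833 - 1/11 = 40133/31163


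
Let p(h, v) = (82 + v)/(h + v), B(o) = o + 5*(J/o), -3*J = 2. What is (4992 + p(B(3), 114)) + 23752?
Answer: 4283108/149 ≈ 28746.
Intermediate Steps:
J = -2/3 (J = -1/3*2 = -2/3 ≈ -0.66667)
B(o) = o - 10/(3*o) (B(o) = o + 5*(-2/(3*o)) = o - 10/(3*o))
p(h, v) = (82 + v)/(h + v)
(4992 + p(B(3), 114)) + 23752 = (4992 + (82 + 114)/((3 - 10/3/3) + 114)) + 23752 = (4992 + 196/((3 - 10/3*1/3) + 114)) + 23752 = (4992 + 196/((3 - 10/9) + 114)) + 23752 = (4992 + 196/(17/9 + 114)) + 23752 = (4992 + 196/(1043/9)) + 23752 = (4992 + (9/1043)*196) + 23752 = (4992 + 252/149) + 23752 = 744060/149 + 23752 = 4283108/149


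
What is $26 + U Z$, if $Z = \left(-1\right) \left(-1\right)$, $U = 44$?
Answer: $70$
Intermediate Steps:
$Z = 1$
$26 + U Z = 26 + 44 \cdot 1 = 26 + 44 = 70$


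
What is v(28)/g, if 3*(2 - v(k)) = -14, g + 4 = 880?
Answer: 5/657 ≈ 0.0076104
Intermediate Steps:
g = 876 (g = -4 + 880 = 876)
v(k) = 20/3 (v(k) = 2 - ⅓*(-14) = 2 + 14/3 = 20/3)
v(28)/g = (20/3)/876 = (20/3)*(1/876) = 5/657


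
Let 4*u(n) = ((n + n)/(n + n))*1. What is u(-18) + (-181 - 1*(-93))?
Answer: -351/4 ≈ -87.750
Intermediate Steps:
u(n) = ¼ (u(n) = (((n + n)/(n + n))*1)/4 = (((2*n)/((2*n)))*1)/4 = (((2*n)*(1/(2*n)))*1)/4 = (1*1)/4 = (¼)*1 = ¼)
u(-18) + (-181 - 1*(-93)) = ¼ + (-181 - 1*(-93)) = ¼ + (-181 + 93) = ¼ - 88 = -351/4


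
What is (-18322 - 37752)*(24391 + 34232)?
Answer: -3287226102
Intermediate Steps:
(-18322 - 37752)*(24391 + 34232) = -56074*58623 = -3287226102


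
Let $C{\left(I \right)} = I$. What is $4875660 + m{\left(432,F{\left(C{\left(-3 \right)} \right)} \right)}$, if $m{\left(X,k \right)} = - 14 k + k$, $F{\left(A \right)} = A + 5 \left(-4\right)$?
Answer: $4875959$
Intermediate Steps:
$F{\left(A \right)} = -20 + A$ ($F{\left(A \right)} = A - 20 = -20 + A$)
$m{\left(X,k \right)} = - 13 k$
$4875660 + m{\left(432,F{\left(C{\left(-3 \right)} \right)} \right)} = 4875660 - 13 \left(-20 - 3\right) = 4875660 - -299 = 4875660 + 299 = 4875959$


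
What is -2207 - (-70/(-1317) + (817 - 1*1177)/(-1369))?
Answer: -3979731361/1802973 ≈ -2207.3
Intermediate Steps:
-2207 - (-70/(-1317) + (817 - 1*1177)/(-1369)) = -2207 - (-70*(-1/1317) + (817 - 1177)*(-1/1369)) = -2207 - (70/1317 - 360*(-1/1369)) = -2207 - (70/1317 + 360/1369) = -2207 - 1*569950/1802973 = -2207 - 569950/1802973 = -3979731361/1802973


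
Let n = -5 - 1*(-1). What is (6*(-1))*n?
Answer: 24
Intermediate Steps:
n = -4 (n = -5 + 1 = -4)
(6*(-1))*n = (6*(-1))*(-4) = -6*(-4) = 24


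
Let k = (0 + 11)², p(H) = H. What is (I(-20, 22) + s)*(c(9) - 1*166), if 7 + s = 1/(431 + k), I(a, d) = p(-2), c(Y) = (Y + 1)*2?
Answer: 362591/276 ≈ 1313.7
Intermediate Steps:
c(Y) = 2 + 2*Y (c(Y) = (1 + Y)*2 = 2 + 2*Y)
I(a, d) = -2
k = 121 (k = 11² = 121)
s = -3863/552 (s = -7 + 1/(431 + 121) = -7 + 1/552 = -3863/552 ≈ -6.9982)
(I(-20, 22) + s)*(c(9) - 1*166) = (-2 - 3863/552)*((2 + 2*9) - 1*166) = -4967*((2 + 18) - 166)/552 = -4967*(20 - 166)/552 = -4967/552*(-146) = 362591/276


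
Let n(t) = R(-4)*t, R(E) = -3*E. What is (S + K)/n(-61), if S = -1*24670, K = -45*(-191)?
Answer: 16075/732 ≈ 21.960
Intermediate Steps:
K = 8595
S = -24670
n(t) = 12*t (n(t) = (-3*(-4))*t = 12*t)
(S + K)/n(-61) = (-24670 + 8595)/((12*(-61))) = -16075/(-732) = -16075*(-1/732) = 16075/732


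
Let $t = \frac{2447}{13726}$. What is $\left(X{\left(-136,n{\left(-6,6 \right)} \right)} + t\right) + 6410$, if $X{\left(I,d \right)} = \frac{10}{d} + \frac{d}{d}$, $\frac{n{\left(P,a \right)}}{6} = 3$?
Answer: $\frac{792067127}{123534} \approx 6411.7$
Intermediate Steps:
$t = \frac{2447}{13726}$ ($t = 2447 \cdot \frac{1}{13726} = \frac{2447}{13726} \approx 0.17827$)
$n{\left(P,a \right)} = 18$ ($n{\left(P,a \right)} = 6 \cdot 3 = 18$)
$X{\left(I,d \right)} = 1 + \frac{10}{d}$ ($X{\left(I,d \right)} = \frac{10}{d} + 1 = 1 + \frac{10}{d}$)
$\left(X{\left(-136,n{\left(-6,6 \right)} \right)} + t\right) + 6410 = \left(\frac{10 + 18}{18} + \frac{2447}{13726}\right) + 6410 = \left(\frac{1}{18} \cdot 28 + \frac{2447}{13726}\right) + 6410 = \left(\frac{14}{9} + \frac{2447}{13726}\right) + 6410 = \frac{214187}{123534} + 6410 = \frac{792067127}{123534}$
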